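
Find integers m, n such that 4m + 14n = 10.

Step 1: Check solvability.
gcd(4, 14) = 2
Since 2 divides 10, solutions exist.

Step 2: Apply extended Euclidean algorithm to find gcd.
We find integers such that 4*x0 + 14*y0 = 2

Step 3: Scale the particular solution.
Multiply by 10/2 = 5:
m = -15, n = 5

Step 4: Verify.
4*(-15) + 14*(5) = 10 = 10 ✓

m = -15, n = 5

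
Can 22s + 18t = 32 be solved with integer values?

Step 1: Compute gcd(22, 18).
gcd(22, 18) = 2

Step 2: Check divisibility.
Does 2 divide 32? 32 = 2 x 16, so yes.

By the theorem on linear Diophantine equations, 22s + 18t = 32 has integer solutions if and only if gcd(22, 18) divides 32. Since 2 | 32, solutions exist.

Yes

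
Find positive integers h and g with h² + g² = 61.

We need to find integers h, g > 0 such that h² + g² = 61.
Trying h = 5: g² = 61 - 5² = 61 - 25 = 36
g = 6
Check: 5² + 6² = 25 + 36 = 61 ✓

61 = 5² + 6²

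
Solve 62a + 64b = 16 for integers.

Step 1: Check solvability.
gcd(62, 64) = 2
Since 2 divides 16, solutions exist.

Step 2: Apply extended Euclidean algorithm to find gcd.
We find integers such that 62*x0 + 64*y0 = 2

Step 3: Scale the particular solution.
Multiply by 16/2 = 8:
a = -8, b = 8

Step 4: Verify.
62*(-8) + 64*(8) = 16 = 16 ✓

a = -8, b = 8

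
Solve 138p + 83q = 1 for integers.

Step 1: Check solvability.
gcd(138, 83) = 1
Since 1 divides 1, solutions exist.

Step 2: Apply extended Euclidean algorithm to find gcd.
We find integers such that 138*x0 + 83*y0 = 1

Step 3: Scale the particular solution.
Multiply by 1/1 = 1:
p = -3, q = 5

Step 4: Verify.
138*(-3) + 83*(5) = 1 = 1 ✓

p = -3, q = 5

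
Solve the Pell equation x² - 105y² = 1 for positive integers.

We seek the smallest positive integers (x, y) with x² - 105y² = 1, i.e., x² = 105y² + 1.
Try successive y values:
y = 1: x² = 105·1² + 1 = 106, not a perfect square
y = 2: x² = 105·2² + 1 = 421, not a perfect square
y = 3: x² = 105·3² + 1 = 946, not a perfect square
... continuing the search (or via continued fractions) ...
y = 4: x² = 105·4² + 1 = 1681, x = 41 ✓

Verify: 41² - 105·4² = 1681 - 1680 = 1 ✓

x = 41, y = 4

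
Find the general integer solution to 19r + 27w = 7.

Step 1: Compute gcd(19, 27) = 1.
Since 1 divides 7, solutions exist.

Step 2: Find a particular solution using extended Euclidean algorithm.
We get r₀ = 70, w₀ = -49.
Check: 19*70 + 27*-49 = 7 = 7 ✓

Step 3: Write the general solution.
r = 70 + (27/1)t = 70 + 27t
w = -49 - (19/1)t = -49 - 19t
for any integer t.

r = 70 + 27t, w = -49 - 19t for integer t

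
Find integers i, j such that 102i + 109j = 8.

Step 1: Check solvability.
gcd(102, 109) = 1
Since 1 divides 8, solutions exist.

Step 2: Apply extended Euclidean algorithm to find gcd.
We find integers such that 102*x0 + 109*y0 = 1

Step 3: Scale the particular solution.
Multiply by 8/1 = 8:
i = 248, j = -232

Step 4: Verify.
102*(248) + 109*(-232) = 8 = 8 ✓

i = 248, j = -232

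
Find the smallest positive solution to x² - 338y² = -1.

We need x² = 338y² - 1. Try successive y:
y = 1: x² = 338·1² - 1 = 337, not a perfect square
y = 2: x² = 338·2² - 1 = 1351, not a perfect square
y = 3: x² = 338·3² - 1 = 3041, not a perfect square
...
y = 13: x² = 338·13² - 1 = 57121 = 239² ✓
Check: 239² - 338·13² = 57121 - 57122 = -1 ✓

x = 239, y = 13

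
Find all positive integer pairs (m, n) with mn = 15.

The positive divisors of 15 are: 1, 3, 5, 15.
Each divisor d gives the pair (d, 15/d):
(1, 15), (3, 5), (5, 3), (15, 1)

(1, 15), (3, 5), (5, 3), (15, 1)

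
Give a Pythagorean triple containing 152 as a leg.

We need the other leg and hypotenuse such that 152² + x² = c².
Take x = 345, c = 377: 152² + 345² = 23104 + 119025 = 142129 = 377² ✓
Triple: (345, 152, 377)

(345, 152, 377)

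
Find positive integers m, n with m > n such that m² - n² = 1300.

Factor: m² - n² = (m+n)(m-n) = 1300.
We need two factors of 1300 with the same parity.
Use m+n = 650 and m-n = 2 (product 650·2 = 1300).
Adding: 2m = 652, so m = 326.
Subtracting: 2n = 648, so n = 324.
Check: 326² - 324² = 106276 - 104976 = 1300 ✓

m = 326, n = 324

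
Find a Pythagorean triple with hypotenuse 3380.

We need a² + b² = 3380² = 11424400.
Trying: 492² + 3344² = 242064 + 11182336 = 11424400 ✓

(492, 3344, 3380)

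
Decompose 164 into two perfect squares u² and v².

We need to find integers u, v > 0 such that u² + v² = 164.
Trying u = 8: v² = 164 - 8² = 164 - 64 = 100
v = 10
Check: 8² + 10² = 64 + 100 = 164 ✓

164 = 8² + 10²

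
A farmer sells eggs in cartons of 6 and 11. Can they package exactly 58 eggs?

We need non-negative a, b with 6a + 11b = 58.
gcd(6, 11) = 1 divides 58.
Try a = 6: 11b = 58 - 36 = 22, so b = 2.
One way: 6 cartons of 6 and 2 cartons of 11.

Yes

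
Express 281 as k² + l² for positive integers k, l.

We need to find integers k, l > 0 such that k² + l² = 281.
Trying k = 5: l² = 281 - 5² = 281 - 25 = 256
l = 16
Check: 5² + 16² = 25 + 256 = 281 ✓

281 = 5² + 16²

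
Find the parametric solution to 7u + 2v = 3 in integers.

Step 1: Compute gcd(7, 2) = 1.
Since 1 divides 3, solutions exist.

Step 2: Find a particular solution using extended Euclidean algorithm.
We get u₀ = 3, v₀ = -9.
Check: 7*3 + 2*-9 = 3 = 3 ✓

Step 3: Write the general solution.
u = 3 + (2/1)t = 3 + 2t
v = -9 - (7/1)t = -9 - 7t
for any integer t.

u = 3 + 2t, v = -9 - 7t for integer t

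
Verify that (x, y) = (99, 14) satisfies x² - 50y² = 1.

Compute x² = 99² = 9801
Compute 50y² = 50·14² = 50·196 = 9800
x² - 50y² = 9801 - 9800 = 1
Since this equals 1, (99, 14) is a solution.

Yes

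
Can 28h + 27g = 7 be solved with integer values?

Step 1: Compute gcd(28, 27).
gcd(28, 27) = 1

Step 2: Check divisibility.
Does 1 divide 7? 7 = 1 x 7, so yes.

By the theorem on linear Diophantine equations, 28h + 27g = 7 has integer solutions if and only if gcd(28, 27) divides 7. Since 1 | 7, solutions exist.

Yes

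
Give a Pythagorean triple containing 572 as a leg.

We need the other leg and hypotenuse such that 572² + x² = c².
Take x = 315, c = 653: 572² + 315² = 327184 + 99225 = 426409 = 653² ✓
Triple: (315, 572, 653)

(315, 572, 653)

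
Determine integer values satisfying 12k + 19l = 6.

Step 1: Check solvability.
gcd(12, 19) = 1
Since 1 divides 6, solutions exist.

Step 2: Apply extended Euclidean algorithm to find gcd.
We find integers such that 12*x0 + 19*y0 = 1

Step 3: Scale the particular solution.
Multiply by 6/1 = 6:
k = 48, l = -30

Step 4: Verify.
12*(48) + 19*(-30) = 6 = 6 ✓

k = 48, l = -30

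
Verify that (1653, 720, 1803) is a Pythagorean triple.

Compute a² + b² = 1653² + 720² = 2732409 + 518400 = 3250809
Compute c² = 1803² = 3250809
Since 3250809 = 3250809, confirmed.

Yes, it is a Pythagorean triple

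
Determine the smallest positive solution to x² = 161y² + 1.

We seek the smallest positive integers (x, y) with x² - 161y² = 1, i.e., x² = 161y² + 1.
Try successive y values:
y = 1: x² = 161·1² + 1 = 162, not a perfect square
y = 2: x² = 161·2² + 1 = 645, not a perfect square
y = 3: x² = 161·3² + 1 = 1450, not a perfect square
... continuing the search (or via continued fractions) ...
y = 928: x² = 161·928² + 1 = 138650625, x = 11775 ✓

Verify: 11775² - 161·928² = 138650625 - 138650624 = 1 ✓

x = 11775, y = 928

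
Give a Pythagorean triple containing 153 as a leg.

We need the other leg and hypotenuse such that 153² + x² = c².
Take x = 104, c = 185: 153² + 104² = 23409 + 10816 = 34225 = 185² ✓
Triple: (153, 104, 185)

(153, 104, 185)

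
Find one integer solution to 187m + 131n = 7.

Step 1: Check solvability.
gcd(187, 131) = 1
Since 1 divides 7, solutions exist.

Step 2: Apply extended Euclidean algorithm to find gcd.
We find integers such that 187*x0 + 131*y0 = 1

Step 3: Scale the particular solution.
Multiply by 7/1 = 7:
m = -49, n = 70

Step 4: Verify.
187*(-49) + 131*(70) = 7 = 7 ✓

m = -49, n = 70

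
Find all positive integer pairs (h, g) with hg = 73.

The positive divisors of 73 are: 1, 73.
Each divisor d gives the pair (d, 73/d):
(1, 73), (73, 1)

(1, 73), (73, 1)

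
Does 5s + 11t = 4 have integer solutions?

Step 1: Compute gcd(5, 11).
gcd(5, 11) = 1

Step 2: Check divisibility.
Does 1 divide 4? 4 = 1 x 4, so yes.

By the theorem on linear Diophantine equations, 5s + 11t = 4 has integer solutions if and only if gcd(5, 11) divides 4. Since 1 | 4, solutions exist.

Yes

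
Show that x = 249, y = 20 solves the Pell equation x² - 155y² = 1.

Compute x² = 249² = 62001
Compute 155y² = 155·20² = 155·400 = 62000
x² - 155y² = 62001 - 62000 = 1
Since this equals 1, (249, 20) is a solution.

Yes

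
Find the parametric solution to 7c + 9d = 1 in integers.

Step 1: Compute gcd(7, 9) = 1.
Since 1 divides 1, solutions exist.

Step 2: Find a particular solution using extended Euclidean algorithm.
We get c₀ = 4, d₀ = -3.
Check: 7*4 + 9*-3 = 1 = 1 ✓

Step 3: Write the general solution.
c = 4 + (9/1)t = 4 + 9t
d = -3 - (7/1)t = -3 - 7t
for any integer t.

c = 4 + 9t, d = -3 - 7t for integer t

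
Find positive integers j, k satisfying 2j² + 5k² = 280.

Try small values of j and check whether (280 - 2j²)/5 is a perfect square.
j = 10: 2·10² = 200, so 5k² = 280 - 200 = 80, giving k² = 16, k = 4.
Check: 2·10² + 5·4² = 200 + 80 = 280 ✓

j = 10, k = 4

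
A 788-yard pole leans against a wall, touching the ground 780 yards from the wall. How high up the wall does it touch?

The ladder, wall, and ground form a right triangle with hypotenuse 788 and one leg 780.
By the Pythagorean theorem: h² = 788² - 780² = 620944 - 608400 = 12544
h = √12544 = 112 yards

112 yards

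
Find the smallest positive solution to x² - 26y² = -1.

We need x² = 26y² - 1. Try successive y:
y = 1: x² = 26·1² - 1 = 25 = 5² ✓
Check: 5² - 26·1² = 25 - 26 = -1 ✓

x = 5, y = 1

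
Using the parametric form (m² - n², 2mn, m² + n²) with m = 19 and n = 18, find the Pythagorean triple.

a = m² - n² = 361 - 324 = 37
b = 2mn = 2·19·18 = 684
c = m² + n² = 361 + 324 = 685
Verify: 37² + 684² = 1369 + 467856 = 469225 = 685² ✓

(37, 684, 685)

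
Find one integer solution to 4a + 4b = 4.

Step 1: Check solvability.
gcd(4, 4) = 4
Since 4 divides 4, solutions exist.

Step 2: Apply extended Euclidean algorithm to find gcd.
We find integers such that 4*x0 + 4*y0 = 4

Step 3: Scale the particular solution.
Multiply by 4/4 = 1:
a = 0, b = 1

Step 4: Verify.
4*(0) + 4*(1) = 4 = 4 ✓

a = 0, b = 1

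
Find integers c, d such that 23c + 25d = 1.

Step 1: Check solvability.
gcd(23, 25) = 1
Since 1 divides 1, solutions exist.

Step 2: Apply extended Euclidean algorithm to find gcd.
We find integers such that 23*x0 + 25*y0 = 1

Step 3: Scale the particular solution.
Multiply by 1/1 = 1:
c = 12, d = -11

Step 4: Verify.
23*(12) + 25*(-11) = 1 = 1 ✓

c = 12, d = -11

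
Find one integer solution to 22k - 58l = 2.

Step 1: Check solvability.
gcd(22, 58) = 2
Since 2 divides 2, solutions exist.

Step 2: Apply extended Euclidean algorithm to find gcd.
We find integers such that 22*x0 + 58*y0 = 2

Step 3: Scale the particular solution.
Multiply by 2/2 = 1:
k = 8, l = 3

Step 4: Verify.
22*(8) - 58*(3) = 2 = 2 ✓

k = 8, l = 3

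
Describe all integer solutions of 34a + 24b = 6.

Step 1: Compute gcd(34, 24) = 2.
Since 2 divides 6, solutions exist.

Step 2: Find a particular solution using extended Euclidean algorithm.
We get a₀ = 15, b₀ = -21.
Check: 34*15 + 24*-21 = 6 = 6 ✓

Step 3: Write the general solution.
a = 15 + (24/2)t = 15 + 12t
b = -21 - (34/2)t = -21 - 17t
for any integer t.

a = 15 + 12t, b = -21 - 17t for integer t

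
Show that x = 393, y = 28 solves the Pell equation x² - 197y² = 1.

Compute x² = 393² = 154449
Compute 197y² = 197·28² = 197·784 = 154448
x² - 197y² = 154449 - 154448 = 1
Since this equals 1, (393, 28) is a solution.

Yes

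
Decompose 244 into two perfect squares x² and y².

We need to find integers x, y > 0 such that x² + y² = 244.
Trying x = 10: y² = 244 - 10² = 244 - 100 = 144
y = 12
Check: 10² + 12² = 100 + 144 = 244 ✓

244 = 10² + 12²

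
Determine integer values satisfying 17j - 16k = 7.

Step 1: Check solvability.
gcd(17, 16) = 1
Since 1 divides 7, solutions exist.

Step 2: Apply extended Euclidean algorithm to find gcd.
We find integers such that 17*x0 + 16*y0 = 1

Step 3: Scale the particular solution.
Multiply by 7/1 = 7:
j = 7, k = 7

Step 4: Verify.
17*(7) - 16*(7) = 7 = 7 ✓

j = 7, k = 7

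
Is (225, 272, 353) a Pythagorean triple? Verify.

Compute a² + b² = 225² + 272² = 50625 + 73984 = 124609
Compute c² = 353² = 124609
Since 124609 = 124609, confirmed.

Yes, it is a Pythagorean triple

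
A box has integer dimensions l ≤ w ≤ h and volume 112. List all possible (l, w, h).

Iterate l from 1 to ⌊112^(1/3)⌋. For each l dividing 112, iterate w ≥ l with w dividing 112/l, and set h = 112/(l·w).
Triples found (9): (1×1×112), (1×2×56), (1×4×28), (1×7×16), (1×8×14), (2×2×28), (2×4×14), (2×7×8), (4×4×7)

(1×1×112), (1×2×56), (1×4×28), (1×7×16), (1×8×14), (2×2×28), (2×4×14), (2×7×8), (4×4×7)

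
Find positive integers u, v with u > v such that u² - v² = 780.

Factor: u² - v² = (u+v)(u-v) = 780.
We need two factors of 780 with the same parity.
Use u+v = 390 and u-v = 2 (product 390·2 = 780).
Adding: 2u = 392, so u = 196.
Subtracting: 2v = 388, so v = 194.
Check: 196² - 194² = 38416 - 37636 = 780 ✓

u = 196, v = 194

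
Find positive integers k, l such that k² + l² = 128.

Search for k with 128 - k² a perfect square.
k = 8: 128 - 8² = 128 - 64 = 64 = 8² ✓
So k = 8, l = 8.

k = 8, l = 8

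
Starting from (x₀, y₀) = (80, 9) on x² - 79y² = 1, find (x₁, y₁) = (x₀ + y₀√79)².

Solutions to x² - Dy² = 1 are generated by powers of (x₀ + y₀√D).
The next solution satisfies x₁ + y₁√79 = (x₀ + y₀√79)², giving:
x₁ = x₀² + 79y₀² = 80² + 79·9² = 6400 + 6399 = 12799
y₁ = 2x₀y₀ = 2·80·9 = 1440

Verify: 12799² - 79·1440² = 163814401 - 163814400 = 1 ✓

x = 12799, y = 1440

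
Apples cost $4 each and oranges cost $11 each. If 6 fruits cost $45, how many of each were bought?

Let a = apples, o = oranges.
a + o = 6
4a + 11o = 45
Substitute o = 6 - a:
4a + 11(6 - a) = 45
(4 - 11)a = 45 - 66
-7a = -21
a = 3, o = 6 - 3 = 3

Apples: 3, Oranges: 3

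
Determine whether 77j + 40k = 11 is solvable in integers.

Step 1: Compute gcd(77, 40).
gcd(77, 40) = 1

Step 2: Check divisibility.
Does 1 divide 11? 11 = 1 x 11, so yes.

By the theorem on linear Diophantine equations, 77j + 40k = 11 has integer solutions if and only if gcd(77, 40) divides 11. Since 1 | 11, solutions exist.

Yes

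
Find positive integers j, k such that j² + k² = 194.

Search for j with 194 - j² a perfect square.
j = 5: 194 - 5² = 194 - 25 = 169 = 13² ✓
So j = 5, k = 13.

j = 5, k = 13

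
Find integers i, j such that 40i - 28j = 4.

Step 1: Check solvability.
gcd(40, 28) = 4
Since 4 divides 4, solutions exist.

Step 2: Apply extended Euclidean algorithm to find gcd.
We find integers such that 40*x0 + 28*y0 = 4

Step 3: Scale the particular solution.
Multiply by 4/4 = 1:
i = -2, j = -3

Step 4: Verify.
40*(-2) - 28*(-3) = 4 = 4 ✓

i = -2, j = -3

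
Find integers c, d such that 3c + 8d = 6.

Step 1: Check solvability.
gcd(3, 8) = 1
Since 1 divides 6, solutions exist.

Step 2: Apply extended Euclidean algorithm to find gcd.
We find integers such that 3*x0 + 8*y0 = 1

Step 3: Scale the particular solution.
Multiply by 6/1 = 6:
c = 18, d = -6

Step 4: Verify.
3*(18) + 8*(-6) = 6 = 6 ✓

c = 18, d = -6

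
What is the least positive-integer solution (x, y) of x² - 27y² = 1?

We seek the smallest positive integers (x, y) with x² - 27y² = 1, i.e., x² = 27y² + 1.
Try successive y values:
y = 1: x² = 27·1² + 1 = 28, not a perfect square
y = 2: x² = 27·2² + 1 = 109, not a perfect square
y = 3: x² = 27·3² + 1 = 244, not a perfect square
... continuing the search (or via continued fractions) ...
y = 5: x² = 27·5² + 1 = 676, x = 26 ✓

Verify: 26² - 27·5² = 676 - 675 = 1 ✓

x = 26, y = 5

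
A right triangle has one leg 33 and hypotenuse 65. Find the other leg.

b² = c² - a² = 4225 - 1089 = 3136
b = 56

56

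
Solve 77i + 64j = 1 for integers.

Step 1: Check solvability.
gcd(77, 64) = 1
Since 1 divides 1, solutions exist.

Step 2: Apply extended Euclidean algorithm to find gcd.
We find integers such that 77*x0 + 64*y0 = 1

Step 3: Scale the particular solution.
Multiply by 1/1 = 1:
i = 5, j = -6

Step 4: Verify.
77*(5) + 64*(-6) = 1 = 1 ✓

i = 5, j = -6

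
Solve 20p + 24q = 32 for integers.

Step 1: Check solvability.
gcd(20, 24) = 4
Since 4 divides 32, solutions exist.

Step 2: Apply extended Euclidean algorithm to find gcd.
We find integers such that 20*x0 + 24*y0 = 4

Step 3: Scale the particular solution.
Multiply by 32/4 = 8:
p = -8, q = 8

Step 4: Verify.
20*(-8) + 24*(8) = 32 = 32 ✓

p = -8, q = 8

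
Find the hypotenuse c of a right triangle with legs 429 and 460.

c² = a² + b² = 429² + 460² = 184041 + 211600 = 395641
c = sqrt(395641) = 629

629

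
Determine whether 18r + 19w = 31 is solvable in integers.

Step 1: Compute gcd(18, 19).
gcd(18, 19) = 1

Step 2: Check divisibility.
Does 1 divide 31? 31 = 1 x 31, so yes.

By the theorem on linear Diophantine equations, 18r + 19w = 31 has integer solutions if and only if gcd(18, 19) divides 31. Since 1 | 31, solutions exist.

Yes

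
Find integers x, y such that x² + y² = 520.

We need to find integers x, y > 0 such that x² + y² = 520.
Trying x = 6: y² = 520 - 6² = 520 - 36 = 484
y = 22
Check: 6² + 22² = 36 + 484 = 520 ✓

520 = 6² + 22²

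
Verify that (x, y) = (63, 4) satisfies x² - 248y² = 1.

Compute x² = 63² = 3969
Compute 248y² = 248·4² = 248·16 = 3968
x² - 248y² = 3969 - 3968 = 1
Since this equals 1, (63, 4) is a solution.

Yes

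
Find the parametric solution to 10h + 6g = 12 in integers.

Step 1: Compute gcd(10, 6) = 2.
Since 2 divides 12, solutions exist.

Step 2: Find a particular solution using extended Euclidean algorithm.
We get h₀ = -6, g₀ = 12.
Check: 10*-6 + 6*12 = 12 = 12 ✓

Step 3: Write the general solution.
h = -6 + (6/2)t = -6 + 3t
g = 12 - (10/2)t = 12 - 5t
for any integer t.

h = -6 + 3t, g = 12 - 5t for integer t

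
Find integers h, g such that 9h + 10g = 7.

Step 1: Check solvability.
gcd(9, 10) = 1
Since 1 divides 7, solutions exist.

Step 2: Apply extended Euclidean algorithm to find gcd.
We find integers such that 9*x0 + 10*y0 = 1

Step 3: Scale the particular solution.
Multiply by 7/1 = 7:
h = -7, g = 7

Step 4: Verify.
9*(-7) + 10*(7) = 7 = 7 ✓

h = -7, g = 7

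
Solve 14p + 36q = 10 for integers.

Step 1: Check solvability.
gcd(14, 36) = 2
Since 2 divides 10, solutions exist.

Step 2: Apply extended Euclidean algorithm to find gcd.
We find integers such that 14*x0 + 36*y0 = 2

Step 3: Scale the particular solution.
Multiply by 10/2 = 5:
p = -25, q = 10

Step 4: Verify.
14*(-25) + 36*(10) = 10 = 10 ✓

p = -25, q = 10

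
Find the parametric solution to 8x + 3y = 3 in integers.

Step 1: Compute gcd(8, 3) = 1.
Since 1 divides 3, solutions exist.

Step 2: Find a particular solution using extended Euclidean algorithm.
We get x₀ = -3, y₀ = 9.
Check: 8*-3 + 3*9 = 3 = 3 ✓

Step 3: Write the general solution.
x = -3 + (3/1)t = -3 + 3t
y = 9 - (8/1)t = 9 - 8t
for any integer t.

x = -3 + 3t, y = 9 - 8t for integer t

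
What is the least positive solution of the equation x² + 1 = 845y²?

We need x² = 845y² - 1. Try successive y:
y = 1: x² = 845·1² - 1 = 844, not a perfect square
y = 2: x² = 845·2² - 1 = 3379, not a perfect square
y = 3: x² = 845·3² - 1 = 7604, not a perfect square
...
y = 421: x² = 845·421² - 1 = 149768644 = 12238² ✓
Check: 12238² - 845·421² = 149768644 - 149768645 = -1 ✓

x = 12238, y = 421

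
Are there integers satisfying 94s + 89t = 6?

Step 1: Compute gcd(94, 89).
gcd(94, 89) = 1

Step 2: Check divisibility.
Does 1 divide 6? 6 = 1 x 6, so yes.

By the theorem on linear Diophantine equations, 94s + 89t = 6 has integer solutions if and only if gcd(94, 89) divides 6. Since 1 | 6, solutions exist.

Yes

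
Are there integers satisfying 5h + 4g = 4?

Step 1: Compute gcd(5, 4).
gcd(5, 4) = 1

Step 2: Check divisibility.
Does 1 divide 4? 4 = 1 x 4, so yes.

By the theorem on linear Diophantine equations, 5h + 4g = 4 has integer solutions if and only if gcd(5, 4) divides 4. Since 1 | 4, solutions exist.

Yes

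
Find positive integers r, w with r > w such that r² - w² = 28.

Factor: r² - w² = (r+w)(r-w) = 28.
We need two factors of 28 with the same parity.
Use r+w = 14 and r-w = 2 (product 14·2 = 28).
Adding: 2r = 16, so r = 8.
Subtracting: 2w = 12, so w = 6.
Check: 8² - 6² = 64 - 36 = 28 ✓

r = 8, w = 6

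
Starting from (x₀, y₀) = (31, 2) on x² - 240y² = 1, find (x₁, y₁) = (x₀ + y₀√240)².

Solutions to x² - Dy² = 1 are generated by powers of (x₀ + y₀√D).
The next solution satisfies x₁ + y₁√240 = (x₀ + y₀√240)², giving:
x₁ = x₀² + 240y₀² = 31² + 240·2² = 961 + 960 = 1921
y₁ = 2x₀y₀ = 2·31·2 = 124

Verify: 1921² - 240·124² = 3690241 - 3690240 = 1 ✓

x = 1921, y = 124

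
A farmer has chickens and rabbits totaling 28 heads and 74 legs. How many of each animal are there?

Let c = chickens, r = rabbits.
Heads: c + r = 28
Legs: 2c + 4r = 74
From the first equation, c = 28 - r. Substitute:
2(28 - r) + 4r = 74
56 + 2r = 74
r = (74 - 56)/2 = 9
c = 28 - 9 = 19

Chickens: 19, Rabbits: 9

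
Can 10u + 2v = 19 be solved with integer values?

Step 1: Compute gcd(10, 2).
gcd(10, 2) = 2

Step 2: Check divisibility.
Does 2 divide 19? 19 = 2 x 9 + 1, so no.

By the theorem on linear Diophantine equations, 10u + 2v = 19 has integer solutions if and only if gcd(10, 2) divides 19. Since 2 does not divide 19, no solutions exist.

No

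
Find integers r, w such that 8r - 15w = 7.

Step 1: Check solvability.
gcd(8, 15) = 1
Since 1 divides 7, solutions exist.

Step 2: Apply extended Euclidean algorithm to find gcd.
We find integers such that 8*x0 + 15*y0 = 1

Step 3: Scale the particular solution.
Multiply by 7/1 = 7:
r = 14, w = 7

Step 4: Verify.
8*(14) - 15*(7) = 7 = 7 ✓

r = 14, w = 7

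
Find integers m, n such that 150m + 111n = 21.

Step 1: Check solvability.
gcd(150, 111) = 3
Since 3 divides 21, solutions exist.

Step 2: Apply extended Euclidean algorithm to find gcd.
We find integers such that 150*x0 + 111*y0 = 3

Step 3: Scale the particular solution.
Multiply by 21/3 = 7:
m = -119, n = 161

Step 4: Verify.
150*(-119) + 111*(161) = 21 = 21 ✓

m = -119, n = 161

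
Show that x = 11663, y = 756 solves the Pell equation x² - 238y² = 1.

Compute x² = 11663² = 136025569
Compute 238y² = 238·756² = 238·571536 = 136025568
x² - 238y² = 136025569 - 136025568 = 1
Since this equals 1, (11663, 756) is a solution.

Yes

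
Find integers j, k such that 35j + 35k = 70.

Step 1: Check solvability.
gcd(35, 35) = 35
Since 35 divides 70, solutions exist.

Step 2: Apply extended Euclidean algorithm to find gcd.
We find integers such that 35*x0 + 35*y0 = 35

Step 3: Scale the particular solution.
Multiply by 70/35 = 2:
j = 0, k = 2

Step 4: Verify.
35*(0) + 35*(2) = 70 = 70 ✓

j = 0, k = 2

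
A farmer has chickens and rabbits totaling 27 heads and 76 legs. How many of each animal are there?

Let c = chickens, r = rabbits.
Heads: c + r = 27
Legs: 2c + 4r = 76
From the first equation, c = 27 - r. Substitute:
2(27 - r) + 4r = 76
54 + 2r = 76
r = (76 - 54)/2 = 11
c = 27 - 11 = 16

Chickens: 16, Rabbits: 11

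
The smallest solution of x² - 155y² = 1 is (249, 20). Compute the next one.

Solutions to x² - Dy² = 1 are generated by powers of (x₀ + y₀√D).
The next solution satisfies x₁ + y₁√155 = (x₀ + y₀√155)², giving:
x₁ = x₀² + 155y₀² = 249² + 155·20² = 62001 + 62000 = 124001
y₁ = 2x₀y₀ = 2·249·20 = 9960

Verify: 124001² - 155·9960² = 15376248001 - 15376248000 = 1 ✓

x = 124001, y = 9960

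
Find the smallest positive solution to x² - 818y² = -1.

We need x² = 818y² - 1. Try successive y:
y = 1: x² = 818·1² - 1 = 817, not a perfect square
y = 2: x² = 818·2² - 1 = 3271, not a perfect square
y = 3: x² = 818·3² - 1 = 7361, not a perfect square
...
y = 5: x² = 818·5² - 1 = 20449 = 143² ✓
Check: 143² - 818·5² = 20449 - 20450 = -1 ✓

x = 143, y = 5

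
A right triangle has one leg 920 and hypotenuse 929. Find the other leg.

a² = c² - b² = 863041 - 846400 = 16641
a = 129

129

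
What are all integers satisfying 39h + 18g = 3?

Step 1: Compute gcd(39, 18) = 3.
Since 3 divides 3, solutions exist.

Step 2: Find a particular solution using extended Euclidean algorithm.
We get h₀ = 1, g₀ = -2.
Check: 39*1 + 18*-2 = 3 = 3 ✓

Step 3: Write the general solution.
h = 1 + (18/3)t = 1 + 6t
g = -2 - (39/3)t = -2 - 13t
for any integer t.

h = 1 + 6t, g = -2 - 13t for integer t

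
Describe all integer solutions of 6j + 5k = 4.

Step 1: Compute gcd(6, 5) = 1.
Since 1 divides 4, solutions exist.

Step 2: Find a particular solution using extended Euclidean algorithm.
We get j₀ = 4, k₀ = -4.
Check: 6*4 + 5*-4 = 4 = 4 ✓

Step 3: Write the general solution.
j = 4 + (5/1)t = 4 + 5t
k = -4 - (6/1)t = -4 - 6t
for any integer t.

j = 4 + 5t, k = -4 - 6t for integer t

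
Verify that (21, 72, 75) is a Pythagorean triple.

Compute a² + b²:
21² + 72² = 441 + 5184 = 5625
Compute c²:
75² = 5625
Since 5625 = 5625, it is a Pythagorean triple.

Yes, it is a Pythagorean triple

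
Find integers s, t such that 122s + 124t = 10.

Step 1: Check solvability.
gcd(122, 124) = 2
Since 2 divides 10, solutions exist.

Step 2: Apply extended Euclidean algorithm to find gcd.
We find integers such that 122*x0 + 124*y0 = 2

Step 3: Scale the particular solution.
Multiply by 10/2 = 5:
s = -5, t = 5

Step 4: Verify.
122*(-5) + 124*(5) = 10 = 10 ✓

s = -5, t = 5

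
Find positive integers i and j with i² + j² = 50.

We need to find integers i, j > 0 such that i² + j² = 50.
Trying i = 1: j² = 50 - 1² = 50 - 1 = 49
j = 7
Check: 1² + 7² = 1 + 49 = 50 ✓

50 = 1² + 7²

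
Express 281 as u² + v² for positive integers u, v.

We need to find integers u, v > 0 such that u² + v² = 281.
Trying u = 5: v² = 281 - 5² = 281 - 25 = 256
v = 16
Check: 5² + 16² = 25 + 256 = 281 ✓

281 = 5² + 16²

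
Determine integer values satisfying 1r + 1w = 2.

Step 1: Check solvability.
gcd(1, 1) = 1
Since 1 divides 2, solutions exist.

Step 2: Apply extended Euclidean algorithm to find gcd.
We find integers such that 1*x0 + 1*y0 = 1

Step 3: Scale the particular solution.
Multiply by 2/1 = 2:
r = 0, w = 2

Step 4: Verify.
1*(0) + 1*(2) = 2 = 2 ✓

r = 0, w = 2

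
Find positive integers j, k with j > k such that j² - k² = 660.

Factor: j² - k² = (j+k)(j-k) = 660.
We need two factors of 660 with the same parity.
Use j+k = 330 and j-k = 2 (product 330·2 = 660).
Adding: 2j = 332, so j = 166.
Subtracting: 2k = 328, so k = 164.
Check: 166² - 164² = 27556 - 26896 = 660 ✓

j = 166, k = 164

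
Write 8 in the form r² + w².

We need to find integers r, w > 0 such that r² + w² = 8.
Trying r = 2: w² = 8 - 2² = 8 - 4 = 4
w = 2
Check: 2² + 2² = 4 + 4 = 8 ✓

8 = 2² + 2²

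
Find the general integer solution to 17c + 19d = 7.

Step 1: Compute gcd(17, 19) = 1.
Since 1 divides 7, solutions exist.

Step 2: Find a particular solution using extended Euclidean algorithm.
We get c₀ = 63, d₀ = -56.
Check: 17*63 + 19*-56 = 7 = 7 ✓

Step 3: Write the general solution.
c = 63 + (19/1)t = 63 + 19t
d = -56 - (17/1)t = -56 - 17t
for any integer t.

c = 63 + 19t, d = -56 - 17t for integer t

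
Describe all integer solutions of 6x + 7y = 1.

Step 1: Compute gcd(6, 7) = 1.
Since 1 divides 1, solutions exist.

Step 2: Find a particular solution using extended Euclidean algorithm.
We get x₀ = -1, y₀ = 1.
Check: 6*-1 + 7*1 = 1 = 1 ✓

Step 3: Write the general solution.
x = -1 + (7/1)t = -1 + 7t
y = 1 - (6/1)t = 1 - 6t
for any integer t.

x = -1 + 7t, y = 1 - 6t for integer t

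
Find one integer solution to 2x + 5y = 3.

Step 1: Check solvability.
gcd(2, 5) = 1
Since 1 divides 3, solutions exist.

Step 2: Apply extended Euclidean algorithm to find gcd.
We find integers such that 2*x0 + 5*y0 = 1

Step 3: Scale the particular solution.
Multiply by 3/1 = 3:
x = -6, y = 3

Step 4: Verify.
2*(-6) + 5*(3) = 3 = 3 ✓

x = -6, y = 3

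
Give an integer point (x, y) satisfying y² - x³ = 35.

Try small integer x values and check whether x³ + 35 is a perfect square.
x = 1: x³ + 35 = 1³ + 35 = 1 + 35 = 36
Is 36 a perfect square? 6² = 36 ✓
So (x, y) = (1, -6) is a solution.

x = 1, y = -6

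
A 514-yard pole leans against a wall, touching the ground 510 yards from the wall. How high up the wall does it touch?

The ladder, wall, and ground form a right triangle with hypotenuse 514 and one leg 510.
By the Pythagorean theorem: h² = 514² - 510² = 264196 - 260100 = 4096
h = √4096 = 64 yards

64 yards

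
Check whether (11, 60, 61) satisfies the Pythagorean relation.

Compute a² + b²:
11² + 60² = 121 + 3600 = 3721
Compute c²:
61² = 3721
Since 3721 = 3721, it is a Pythagorean triple.

Yes, it is a Pythagorean triple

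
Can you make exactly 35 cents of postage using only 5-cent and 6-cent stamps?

We need non-negative x, y with 5x + 6y = 35.
gcd(5, 6) = 1 divides 35, so integer solutions exist.
Search for a non-negative one: x = 1 gives 6y = 35 - 5 = 30, so y = 5.
Check: 5·1 + 6·5 = 35 ✓

Yes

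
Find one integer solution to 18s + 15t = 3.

Step 1: Check solvability.
gcd(18, 15) = 3
Since 3 divides 3, solutions exist.

Step 2: Apply extended Euclidean algorithm to find gcd.
We find integers such that 18*x0 + 15*y0 = 3

Step 3: Scale the particular solution.
Multiply by 3/3 = 1:
s = 1, t = -1

Step 4: Verify.
18*(1) + 15*(-1) = 3 = 3 ✓

s = 1, t = -1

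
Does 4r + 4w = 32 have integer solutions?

Step 1: Compute gcd(4, 4).
gcd(4, 4) = 4

Step 2: Check divisibility.
Does 4 divide 32? 32 = 4 x 8, so yes.

By the theorem on linear Diophantine equations, 4r + 4w = 32 has integer solutions if and only if gcd(4, 4) divides 32. Since 4 | 32, solutions exist.

Yes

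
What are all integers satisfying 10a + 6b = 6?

Step 1: Compute gcd(10, 6) = 2.
Since 2 divides 6, solutions exist.

Step 2: Find a particular solution using extended Euclidean algorithm.
We get a₀ = -3, b₀ = 6.
Check: 10*-3 + 6*6 = 6 = 6 ✓

Step 3: Write the general solution.
a = -3 + (6/2)t = -3 + 3t
b = 6 - (10/2)t = 6 - 5t
for any integer t.

a = -3 + 3t, b = 6 - 5t for integer t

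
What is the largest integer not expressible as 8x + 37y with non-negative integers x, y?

For two coprime denominations a and b, the Frobenius number (largest value not representable as a non-negative combination) is ab - a - b.
Here gcd(8, 37) = 1, so they are coprime.
F(8, 37) = 8·37 - 8 - 37 = 296 - 45 = 251

251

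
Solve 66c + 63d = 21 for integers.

Step 1: Check solvability.
gcd(66, 63) = 3
Since 3 divides 21, solutions exist.

Step 2: Apply extended Euclidean algorithm to find gcd.
We find integers such that 66*x0 + 63*y0 = 3

Step 3: Scale the particular solution.
Multiply by 21/3 = 7:
c = 7, d = -7

Step 4: Verify.
66*(7) + 63*(-7) = 21 = 21 ✓

c = 7, d = -7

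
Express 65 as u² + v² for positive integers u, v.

We need to find integers u, v > 0 such that u² + v² = 65.
Trying u = 1: v² = 65 - 1² = 65 - 1 = 64
v = 8
Check: 1² + 8² = 1 + 64 = 65 ✓

65 = 1² + 8²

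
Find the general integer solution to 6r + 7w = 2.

Step 1: Compute gcd(6, 7) = 1.
Since 1 divides 2, solutions exist.

Step 2: Find a particular solution using extended Euclidean algorithm.
We get r₀ = -2, w₀ = 2.
Check: 6*-2 + 7*2 = 2 = 2 ✓

Step 3: Write the general solution.
r = -2 + (7/1)t = -2 + 7t
w = 2 - (6/1)t = 2 - 6t
for any integer t.

r = -2 + 7t, w = 2 - 6t for integer t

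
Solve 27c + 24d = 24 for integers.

Step 1: Check solvability.
gcd(27, 24) = 3
Since 3 divides 24, solutions exist.

Step 2: Apply extended Euclidean algorithm to find gcd.
We find integers such that 27*x0 + 24*y0 = 3

Step 3: Scale the particular solution.
Multiply by 24/3 = 8:
c = 8, d = -8

Step 4: Verify.
27*(8) + 24*(-8) = 24 = 24 ✓

c = 8, d = -8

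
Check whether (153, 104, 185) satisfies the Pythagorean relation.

Compute a² + b²:
153² + 104² = 23409 + 10816 = 34225
Compute c²:
185² = 34225
Since 34225 = 34225, it is a Pythagorean triple.

Yes, it is a Pythagorean triple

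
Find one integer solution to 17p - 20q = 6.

Step 1: Check solvability.
gcd(17, 20) = 1
Since 1 divides 6, solutions exist.

Step 2: Apply extended Euclidean algorithm to find gcd.
We find integers such that 17*x0 + 20*y0 = 1

Step 3: Scale the particular solution.
Multiply by 6/1 = 6:
p = -42, q = -36

Step 4: Verify.
17*(-42) - 20*(-36) = 6 = 6 ✓

p = -42, q = -36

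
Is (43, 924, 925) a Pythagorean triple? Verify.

Compute a² + b² = 43² + 924² = 1849 + 853776 = 855625
Compute c² = 925² = 855625
Since 855625 = 855625, confirmed.

Yes, it is a Pythagorean triple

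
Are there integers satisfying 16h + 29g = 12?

Step 1: Compute gcd(16, 29).
gcd(16, 29) = 1

Step 2: Check divisibility.
Does 1 divide 12? 12 = 1 x 12, so yes.

By the theorem on linear Diophantine equations, 16h + 29g = 12 has integer solutions if and only if gcd(16, 29) divides 12. Since 1 | 12, solutions exist.

Yes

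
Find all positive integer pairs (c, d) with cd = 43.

The positive divisors of 43 are: 1, 43.
Each divisor d gives the pair (d, 43/d):
(1, 43), (43, 1)

(1, 43), (43, 1)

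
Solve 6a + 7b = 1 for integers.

Step 1: Check solvability.
gcd(6, 7) = 1
Since 1 divides 1, solutions exist.

Step 2: Apply extended Euclidean algorithm to find gcd.
We find integers such that 6*x0 + 7*y0 = 1

Step 3: Scale the particular solution.
Multiply by 1/1 = 1:
a = -1, b = 1

Step 4: Verify.
6*(-1) + 7*(1) = 1 = 1 ✓

a = -1, b = 1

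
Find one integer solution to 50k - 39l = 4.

Step 1: Check solvability.
gcd(50, 39) = 1
Since 1 divides 4, solutions exist.

Step 2: Apply extended Euclidean algorithm to find gcd.
We find integers such that 50*x0 + 39*y0 = 1

Step 3: Scale the particular solution.
Multiply by 4/1 = 4:
k = -28, l = -36

Step 4: Verify.
50*(-28) - 39*(-36) = 4 = 4 ✓

k = -28, l = -36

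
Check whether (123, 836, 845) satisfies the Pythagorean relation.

Compute a² + b²:
123² + 836² = 15129 + 698896 = 714025
Compute c²:
845² = 714025
Since 714025 = 714025, it is a Pythagorean triple.

Yes, it is a Pythagorean triple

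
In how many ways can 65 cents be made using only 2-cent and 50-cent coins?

We need non-negative integers (x, y) with 2x + 50y = 65.
For each x from 0 to 32, check if (65 - 2x) is a non-negative multiple of 50.
Solutions (x, y): none
Count: 0

0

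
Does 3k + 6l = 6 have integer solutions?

Step 1: Compute gcd(3, 6).
gcd(3, 6) = 3

Step 2: Check divisibility.
Does 3 divide 6? 6 = 3 x 2, so yes.

By the theorem on linear Diophantine equations, 3k + 6l = 6 has integer solutions if and only if gcd(3, 6) divides 6. Since 3 | 6, solutions exist.

Yes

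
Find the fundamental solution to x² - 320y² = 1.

We seek the smallest positive integers (x, y) with x² - 320y² = 1, i.e., x² = 320y² + 1.
Try successive y values:
y = 1: x² = 320·1² + 1 = 321, not a perfect square
y = 2: x² = 320·2² + 1 = 1281, not a perfect square
y = 3: x² = 320·3² + 1 = 2881, not a perfect square
... continuing the search (or via continued fractions) ...
y = 9: x² = 320·9² + 1 = 25921, x = 161 ✓

Verify: 161² - 320·9² = 25921 - 25920 = 1 ✓

x = 161, y = 9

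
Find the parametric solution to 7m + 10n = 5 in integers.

Step 1: Compute gcd(7, 10) = 1.
Since 1 divides 5, solutions exist.

Step 2: Find a particular solution using extended Euclidean algorithm.
We get m₀ = 15, n₀ = -10.
Check: 7*15 + 10*-10 = 5 = 5 ✓

Step 3: Write the general solution.
m = 15 + (10/1)t = 15 + 10t
n = -10 - (7/1)t = -10 - 7t
for any integer t.

m = 15 + 10t, n = -10 - 7t for integer t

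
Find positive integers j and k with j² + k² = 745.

We need to find integers j, k > 0 such that j² + k² = 745.
Trying j = 4: k² = 745 - 4² = 745 - 16 = 729
k = 27
Check: 4² + 27² = 16 + 729 = 745 ✓

745 = 4² + 27²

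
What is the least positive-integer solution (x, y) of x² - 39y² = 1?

We seek the smallest positive integers (x, y) with x² - 39y² = 1, i.e., x² = 39y² + 1.
Try successive y values:
y = 1: x² = 39·1² + 1 = 40, not a perfect square
y = 2: x² = 39·2² + 1 = 157, not a perfect square
y = 3: x² = 39·3² + 1 = 352, not a perfect square
... continuing the search (or via continued fractions) ...
y = 4: x² = 39·4² + 1 = 625, x = 25 ✓

Verify: 25² - 39·4² = 625 - 624 = 1 ✓

x = 25, y = 4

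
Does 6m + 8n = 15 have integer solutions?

Step 1: Compute gcd(6, 8).
gcd(6, 8) = 2

Step 2: Check divisibility.
Does 2 divide 15? 15 = 2 x 7 + 1, so no.

By the theorem on linear Diophantine equations, 6m + 8n = 15 has integer solutions if and only if gcd(6, 8) divides 15. Since 2 does not divide 15, no solutions exist.

No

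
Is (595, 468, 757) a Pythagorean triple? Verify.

Compute a² + b² = 595² + 468² = 354025 + 219024 = 573049
Compute c² = 757² = 573049
Since 573049 = 573049, confirmed.

Yes, it is a Pythagorean triple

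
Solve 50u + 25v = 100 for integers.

Step 1: Check solvability.
gcd(50, 25) = 25
Since 25 divides 100, solutions exist.

Step 2: Apply extended Euclidean algorithm to find gcd.
We find integers such that 50*x0 + 25*y0 = 25

Step 3: Scale the particular solution.
Multiply by 100/25 = 4:
u = 0, v = 4

Step 4: Verify.
50*(0) + 25*(4) = 100 = 100 ✓

u = 0, v = 4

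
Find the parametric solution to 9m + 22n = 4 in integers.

Step 1: Compute gcd(9, 22) = 1.
Since 1 divides 4, solutions exist.

Step 2: Find a particular solution using extended Euclidean algorithm.
We get m₀ = 20, n₀ = -8.
Check: 9*20 + 22*-8 = 4 = 4 ✓

Step 3: Write the general solution.
m = 20 + (22/1)t = 20 + 22t
n = -8 - (9/1)t = -8 - 9t
for any integer t.

m = 20 + 22t, n = -8 - 9t for integer t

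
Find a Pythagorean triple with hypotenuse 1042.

We need a² + b² = 1042² = 1085764.
Trying: 558² + 880² = 311364 + 774400 = 1085764 ✓

(558, 880, 1042)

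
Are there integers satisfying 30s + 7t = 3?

Step 1: Compute gcd(30, 7).
gcd(30, 7) = 1

Step 2: Check divisibility.
Does 1 divide 3? 3 = 1 x 3, so yes.

By the theorem on linear Diophantine equations, 30s + 7t = 3 has integer solutions if and only if gcd(30, 7) divides 3. Since 1 | 3, solutions exist.

Yes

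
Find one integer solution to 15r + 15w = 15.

Step 1: Check solvability.
gcd(15, 15) = 15
Since 15 divides 15, solutions exist.

Step 2: Apply extended Euclidean algorithm to find gcd.
We find integers such that 15*x0 + 15*y0 = 15

Step 3: Scale the particular solution.
Multiply by 15/15 = 1:
r = 0, w = 1

Step 4: Verify.
15*(0) + 15*(1) = 15 = 15 ✓

r = 0, w = 1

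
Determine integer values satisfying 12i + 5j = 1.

Step 1: Check solvability.
gcd(12, 5) = 1
Since 1 divides 1, solutions exist.

Step 2: Apply extended Euclidean algorithm to find gcd.
We find integers such that 12*x0 + 5*y0 = 1

Step 3: Scale the particular solution.
Multiply by 1/1 = 1:
i = -2, j = 5

Step 4: Verify.
12*(-2) + 5*(5) = 1 = 1 ✓

i = -2, j = 5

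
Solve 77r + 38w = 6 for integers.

Step 1: Check solvability.
gcd(77, 38) = 1
Since 1 divides 6, solutions exist.

Step 2: Apply extended Euclidean algorithm to find gcd.
We find integers such that 77*x0 + 38*y0 = 1

Step 3: Scale the particular solution.
Multiply by 6/1 = 6:
r = 6, w = -12

Step 4: Verify.
77*(6) + 38*(-12) = 6 = 6 ✓

r = 6, w = -12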